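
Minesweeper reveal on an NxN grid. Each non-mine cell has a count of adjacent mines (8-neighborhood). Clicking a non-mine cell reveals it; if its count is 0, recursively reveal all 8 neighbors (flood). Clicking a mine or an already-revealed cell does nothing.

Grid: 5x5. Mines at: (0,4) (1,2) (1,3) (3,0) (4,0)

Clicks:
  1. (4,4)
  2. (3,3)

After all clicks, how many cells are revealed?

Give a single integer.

Click 1 (4,4) count=0: revealed 12 new [(2,1) (2,2) (2,3) (2,4) (3,1) (3,2) (3,3) (3,4) (4,1) (4,2) (4,3) (4,4)] -> total=12
Click 2 (3,3) count=0: revealed 0 new [(none)] -> total=12

Answer: 12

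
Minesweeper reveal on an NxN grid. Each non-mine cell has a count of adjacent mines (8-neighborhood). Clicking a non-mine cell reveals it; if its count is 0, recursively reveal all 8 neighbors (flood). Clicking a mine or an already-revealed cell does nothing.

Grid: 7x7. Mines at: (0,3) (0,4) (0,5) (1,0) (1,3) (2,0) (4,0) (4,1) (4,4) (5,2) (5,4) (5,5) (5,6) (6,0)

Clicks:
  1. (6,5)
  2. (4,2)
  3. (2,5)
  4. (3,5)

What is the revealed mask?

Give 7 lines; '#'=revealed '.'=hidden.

Click 1 (6,5) count=3: revealed 1 new [(6,5)] -> total=1
Click 2 (4,2) count=2: revealed 1 new [(4,2)] -> total=2
Click 3 (2,5) count=0: revealed 11 new [(1,4) (1,5) (1,6) (2,4) (2,5) (2,6) (3,4) (3,5) (3,6) (4,5) (4,6)] -> total=13
Click 4 (3,5) count=1: revealed 0 new [(none)] -> total=13

Answer: .......
....###
....###
....###
..#..##
.......
.....#.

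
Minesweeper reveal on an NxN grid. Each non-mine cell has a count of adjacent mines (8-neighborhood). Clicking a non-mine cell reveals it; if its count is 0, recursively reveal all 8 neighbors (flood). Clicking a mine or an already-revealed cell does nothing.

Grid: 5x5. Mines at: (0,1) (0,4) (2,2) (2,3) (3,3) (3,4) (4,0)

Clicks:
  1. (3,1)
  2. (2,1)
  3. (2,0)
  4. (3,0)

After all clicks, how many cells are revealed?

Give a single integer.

Answer: 6

Derivation:
Click 1 (3,1) count=2: revealed 1 new [(3,1)] -> total=1
Click 2 (2,1) count=1: revealed 1 new [(2,1)] -> total=2
Click 3 (2,0) count=0: revealed 4 new [(1,0) (1,1) (2,0) (3,0)] -> total=6
Click 4 (3,0) count=1: revealed 0 new [(none)] -> total=6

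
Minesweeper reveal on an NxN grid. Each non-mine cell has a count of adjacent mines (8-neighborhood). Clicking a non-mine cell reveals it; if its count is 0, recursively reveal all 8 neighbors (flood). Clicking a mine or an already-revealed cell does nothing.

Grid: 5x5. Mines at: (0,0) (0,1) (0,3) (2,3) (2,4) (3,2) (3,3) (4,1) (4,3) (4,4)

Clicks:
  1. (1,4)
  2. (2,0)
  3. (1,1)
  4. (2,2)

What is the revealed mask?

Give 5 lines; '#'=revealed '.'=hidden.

Click 1 (1,4) count=3: revealed 1 new [(1,4)] -> total=1
Click 2 (2,0) count=0: revealed 6 new [(1,0) (1,1) (2,0) (2,1) (3,0) (3,1)] -> total=7
Click 3 (1,1) count=2: revealed 0 new [(none)] -> total=7
Click 4 (2,2) count=3: revealed 1 new [(2,2)] -> total=8

Answer: .....
##..#
###..
##...
.....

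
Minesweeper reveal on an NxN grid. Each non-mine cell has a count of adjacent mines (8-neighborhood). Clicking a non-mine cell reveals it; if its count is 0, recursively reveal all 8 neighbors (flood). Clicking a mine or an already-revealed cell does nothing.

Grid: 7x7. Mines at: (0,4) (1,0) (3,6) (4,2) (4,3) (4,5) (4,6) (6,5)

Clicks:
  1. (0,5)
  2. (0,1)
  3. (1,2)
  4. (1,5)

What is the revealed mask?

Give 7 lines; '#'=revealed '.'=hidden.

Answer: .###.#.
.#####.
.#####.
.#####.
.......
.......
.......

Derivation:
Click 1 (0,5) count=1: revealed 1 new [(0,5)] -> total=1
Click 2 (0,1) count=1: revealed 1 new [(0,1)] -> total=2
Click 3 (1,2) count=0: revealed 17 new [(0,2) (0,3) (1,1) (1,2) (1,3) (1,4) (1,5) (2,1) (2,2) (2,3) (2,4) (2,5) (3,1) (3,2) (3,3) (3,4) (3,5)] -> total=19
Click 4 (1,5) count=1: revealed 0 new [(none)] -> total=19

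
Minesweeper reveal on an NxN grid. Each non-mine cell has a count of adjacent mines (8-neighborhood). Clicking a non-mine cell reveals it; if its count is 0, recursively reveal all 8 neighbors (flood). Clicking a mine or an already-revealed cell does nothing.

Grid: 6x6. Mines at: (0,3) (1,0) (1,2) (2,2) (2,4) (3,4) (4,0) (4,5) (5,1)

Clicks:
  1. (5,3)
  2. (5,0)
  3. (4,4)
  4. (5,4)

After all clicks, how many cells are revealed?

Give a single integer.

Answer: 7

Derivation:
Click 1 (5,3) count=0: revealed 6 new [(4,2) (4,3) (4,4) (5,2) (5,3) (5,4)] -> total=6
Click 2 (5,0) count=2: revealed 1 new [(5,0)] -> total=7
Click 3 (4,4) count=2: revealed 0 new [(none)] -> total=7
Click 4 (5,4) count=1: revealed 0 new [(none)] -> total=7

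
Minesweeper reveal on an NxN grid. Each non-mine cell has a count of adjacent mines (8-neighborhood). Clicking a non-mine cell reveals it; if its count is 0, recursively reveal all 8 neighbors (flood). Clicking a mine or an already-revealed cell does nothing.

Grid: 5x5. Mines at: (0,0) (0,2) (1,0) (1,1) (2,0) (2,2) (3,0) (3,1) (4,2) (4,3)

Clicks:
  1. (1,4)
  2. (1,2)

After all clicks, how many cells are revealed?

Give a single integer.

Click 1 (1,4) count=0: revealed 8 new [(0,3) (0,4) (1,3) (1,4) (2,3) (2,4) (3,3) (3,4)] -> total=8
Click 2 (1,2) count=3: revealed 1 new [(1,2)] -> total=9

Answer: 9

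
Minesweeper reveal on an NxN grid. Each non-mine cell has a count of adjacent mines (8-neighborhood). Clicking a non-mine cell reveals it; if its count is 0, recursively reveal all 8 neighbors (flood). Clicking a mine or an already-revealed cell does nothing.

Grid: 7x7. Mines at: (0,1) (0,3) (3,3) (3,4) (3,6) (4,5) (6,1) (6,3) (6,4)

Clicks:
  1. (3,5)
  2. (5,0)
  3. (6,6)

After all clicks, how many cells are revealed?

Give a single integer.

Answer: 6

Derivation:
Click 1 (3,5) count=3: revealed 1 new [(3,5)] -> total=1
Click 2 (5,0) count=1: revealed 1 new [(5,0)] -> total=2
Click 3 (6,6) count=0: revealed 4 new [(5,5) (5,6) (6,5) (6,6)] -> total=6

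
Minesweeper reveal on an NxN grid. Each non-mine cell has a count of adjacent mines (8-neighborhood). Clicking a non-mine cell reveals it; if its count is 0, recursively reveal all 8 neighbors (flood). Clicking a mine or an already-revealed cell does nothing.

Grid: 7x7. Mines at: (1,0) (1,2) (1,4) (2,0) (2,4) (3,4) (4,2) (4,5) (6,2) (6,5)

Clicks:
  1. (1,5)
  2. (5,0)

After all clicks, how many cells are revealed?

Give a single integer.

Click 1 (1,5) count=2: revealed 1 new [(1,5)] -> total=1
Click 2 (5,0) count=0: revealed 8 new [(3,0) (3,1) (4,0) (4,1) (5,0) (5,1) (6,0) (6,1)] -> total=9

Answer: 9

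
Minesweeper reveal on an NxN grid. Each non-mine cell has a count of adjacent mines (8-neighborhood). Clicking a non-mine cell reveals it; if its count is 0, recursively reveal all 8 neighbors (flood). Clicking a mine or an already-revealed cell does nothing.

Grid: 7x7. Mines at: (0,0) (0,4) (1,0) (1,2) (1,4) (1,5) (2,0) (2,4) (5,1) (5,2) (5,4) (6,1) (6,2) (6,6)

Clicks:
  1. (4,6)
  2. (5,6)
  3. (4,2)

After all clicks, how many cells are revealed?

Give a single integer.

Click 1 (4,6) count=0: revealed 8 new [(2,5) (2,6) (3,5) (3,6) (4,5) (4,6) (5,5) (5,6)] -> total=8
Click 2 (5,6) count=1: revealed 0 new [(none)] -> total=8
Click 3 (4,2) count=2: revealed 1 new [(4,2)] -> total=9

Answer: 9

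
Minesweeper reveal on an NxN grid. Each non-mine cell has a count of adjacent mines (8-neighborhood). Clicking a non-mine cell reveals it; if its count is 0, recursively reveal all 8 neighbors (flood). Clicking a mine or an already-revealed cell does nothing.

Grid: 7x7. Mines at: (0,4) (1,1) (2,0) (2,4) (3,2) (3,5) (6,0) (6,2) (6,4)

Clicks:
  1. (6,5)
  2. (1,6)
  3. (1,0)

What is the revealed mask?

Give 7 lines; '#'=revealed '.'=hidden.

Answer: .....##
#....##
.....##
.......
.......
.......
.....#.

Derivation:
Click 1 (6,5) count=1: revealed 1 new [(6,5)] -> total=1
Click 2 (1,6) count=0: revealed 6 new [(0,5) (0,6) (1,5) (1,6) (2,5) (2,6)] -> total=7
Click 3 (1,0) count=2: revealed 1 new [(1,0)] -> total=8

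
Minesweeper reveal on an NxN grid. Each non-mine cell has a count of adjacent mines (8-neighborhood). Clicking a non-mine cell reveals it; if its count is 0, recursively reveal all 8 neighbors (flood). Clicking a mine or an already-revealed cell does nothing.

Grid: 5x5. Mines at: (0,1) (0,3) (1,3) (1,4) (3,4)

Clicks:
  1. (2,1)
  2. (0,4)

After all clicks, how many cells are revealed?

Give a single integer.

Click 1 (2,1) count=0: revealed 15 new [(1,0) (1,1) (1,2) (2,0) (2,1) (2,2) (2,3) (3,0) (3,1) (3,2) (3,3) (4,0) (4,1) (4,2) (4,3)] -> total=15
Click 2 (0,4) count=3: revealed 1 new [(0,4)] -> total=16

Answer: 16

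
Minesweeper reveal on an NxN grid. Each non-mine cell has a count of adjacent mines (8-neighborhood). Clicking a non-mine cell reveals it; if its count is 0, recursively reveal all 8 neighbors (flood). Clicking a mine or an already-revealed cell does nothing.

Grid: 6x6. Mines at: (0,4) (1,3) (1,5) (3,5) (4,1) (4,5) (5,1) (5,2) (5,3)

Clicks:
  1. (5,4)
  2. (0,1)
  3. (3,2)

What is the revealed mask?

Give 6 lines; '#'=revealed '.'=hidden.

Click 1 (5,4) count=2: revealed 1 new [(5,4)] -> total=1
Click 2 (0,1) count=0: revealed 12 new [(0,0) (0,1) (0,2) (1,0) (1,1) (1,2) (2,0) (2,1) (2,2) (3,0) (3,1) (3,2)] -> total=13
Click 3 (3,2) count=1: revealed 0 new [(none)] -> total=13

Answer: ###...
###...
###...
###...
......
....#.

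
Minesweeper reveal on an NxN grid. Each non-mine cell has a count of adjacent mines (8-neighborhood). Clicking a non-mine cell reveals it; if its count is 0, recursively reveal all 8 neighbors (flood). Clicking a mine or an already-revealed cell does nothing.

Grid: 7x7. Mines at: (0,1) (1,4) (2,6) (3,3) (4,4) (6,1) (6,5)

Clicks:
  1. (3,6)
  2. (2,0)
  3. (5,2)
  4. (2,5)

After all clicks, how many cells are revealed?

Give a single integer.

Answer: 17

Derivation:
Click 1 (3,6) count=1: revealed 1 new [(3,6)] -> total=1
Click 2 (2,0) count=0: revealed 15 new [(1,0) (1,1) (1,2) (2,0) (2,1) (2,2) (3,0) (3,1) (3,2) (4,0) (4,1) (4,2) (5,0) (5,1) (5,2)] -> total=16
Click 3 (5,2) count=1: revealed 0 new [(none)] -> total=16
Click 4 (2,5) count=2: revealed 1 new [(2,5)] -> total=17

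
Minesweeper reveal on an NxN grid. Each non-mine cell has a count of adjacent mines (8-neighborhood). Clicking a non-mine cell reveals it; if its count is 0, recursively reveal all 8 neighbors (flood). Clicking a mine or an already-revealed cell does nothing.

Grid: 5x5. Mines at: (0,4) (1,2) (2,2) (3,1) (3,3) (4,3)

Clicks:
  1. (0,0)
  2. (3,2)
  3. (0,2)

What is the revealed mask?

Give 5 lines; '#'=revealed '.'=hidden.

Click 1 (0,0) count=0: revealed 6 new [(0,0) (0,1) (1,0) (1,1) (2,0) (2,1)] -> total=6
Click 2 (3,2) count=4: revealed 1 new [(3,2)] -> total=7
Click 3 (0,2) count=1: revealed 1 new [(0,2)] -> total=8

Answer: ###..
##...
##...
..#..
.....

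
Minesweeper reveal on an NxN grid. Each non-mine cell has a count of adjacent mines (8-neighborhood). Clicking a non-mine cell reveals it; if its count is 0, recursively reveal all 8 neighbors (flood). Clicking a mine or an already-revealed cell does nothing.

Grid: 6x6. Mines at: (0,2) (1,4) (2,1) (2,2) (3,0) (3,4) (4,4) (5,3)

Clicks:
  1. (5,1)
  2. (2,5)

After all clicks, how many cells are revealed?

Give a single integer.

Click 1 (5,1) count=0: revealed 6 new [(4,0) (4,1) (4,2) (5,0) (5,1) (5,2)] -> total=6
Click 2 (2,5) count=2: revealed 1 new [(2,5)] -> total=7

Answer: 7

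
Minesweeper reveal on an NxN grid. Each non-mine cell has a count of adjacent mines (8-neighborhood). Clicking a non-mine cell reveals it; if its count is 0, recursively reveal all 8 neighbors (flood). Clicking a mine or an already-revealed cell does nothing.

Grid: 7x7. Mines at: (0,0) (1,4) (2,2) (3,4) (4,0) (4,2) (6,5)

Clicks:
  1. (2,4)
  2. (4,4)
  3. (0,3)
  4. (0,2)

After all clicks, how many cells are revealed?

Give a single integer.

Click 1 (2,4) count=2: revealed 1 new [(2,4)] -> total=1
Click 2 (4,4) count=1: revealed 1 new [(4,4)] -> total=2
Click 3 (0,3) count=1: revealed 1 new [(0,3)] -> total=3
Click 4 (0,2) count=0: revealed 5 new [(0,1) (0,2) (1,1) (1,2) (1,3)] -> total=8

Answer: 8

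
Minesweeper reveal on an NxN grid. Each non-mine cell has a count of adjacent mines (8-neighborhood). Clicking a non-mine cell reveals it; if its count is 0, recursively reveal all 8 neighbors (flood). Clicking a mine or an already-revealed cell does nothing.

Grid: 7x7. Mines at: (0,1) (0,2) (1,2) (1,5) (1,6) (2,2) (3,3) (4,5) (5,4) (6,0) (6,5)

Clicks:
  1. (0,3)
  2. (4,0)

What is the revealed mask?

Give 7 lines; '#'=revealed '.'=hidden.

Answer: ...#...
##.....
##.....
###....
####...
####...
.###...

Derivation:
Click 1 (0,3) count=2: revealed 1 new [(0,3)] -> total=1
Click 2 (4,0) count=0: revealed 18 new [(1,0) (1,1) (2,0) (2,1) (3,0) (3,1) (3,2) (4,0) (4,1) (4,2) (4,3) (5,0) (5,1) (5,2) (5,3) (6,1) (6,2) (6,3)] -> total=19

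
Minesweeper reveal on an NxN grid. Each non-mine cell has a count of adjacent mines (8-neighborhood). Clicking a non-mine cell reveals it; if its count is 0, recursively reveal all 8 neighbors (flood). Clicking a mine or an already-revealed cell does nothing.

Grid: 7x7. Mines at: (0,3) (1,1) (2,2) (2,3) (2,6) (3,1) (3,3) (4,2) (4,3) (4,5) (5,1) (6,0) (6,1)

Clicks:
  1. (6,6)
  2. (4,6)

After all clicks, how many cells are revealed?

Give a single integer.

Click 1 (6,6) count=0: revealed 10 new [(5,2) (5,3) (5,4) (5,5) (5,6) (6,2) (6,3) (6,4) (6,5) (6,6)] -> total=10
Click 2 (4,6) count=1: revealed 1 new [(4,6)] -> total=11

Answer: 11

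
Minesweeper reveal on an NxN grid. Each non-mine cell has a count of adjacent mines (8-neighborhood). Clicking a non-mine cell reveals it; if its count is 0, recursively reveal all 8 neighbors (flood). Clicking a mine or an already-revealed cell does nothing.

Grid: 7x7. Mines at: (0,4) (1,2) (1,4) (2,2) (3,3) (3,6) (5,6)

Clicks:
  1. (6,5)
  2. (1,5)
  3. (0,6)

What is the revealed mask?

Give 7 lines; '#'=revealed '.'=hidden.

Answer: .....##
.....##
.....##
.......
.......
.......
.....#.

Derivation:
Click 1 (6,5) count=1: revealed 1 new [(6,5)] -> total=1
Click 2 (1,5) count=2: revealed 1 new [(1,5)] -> total=2
Click 3 (0,6) count=0: revealed 5 new [(0,5) (0,6) (1,6) (2,5) (2,6)] -> total=7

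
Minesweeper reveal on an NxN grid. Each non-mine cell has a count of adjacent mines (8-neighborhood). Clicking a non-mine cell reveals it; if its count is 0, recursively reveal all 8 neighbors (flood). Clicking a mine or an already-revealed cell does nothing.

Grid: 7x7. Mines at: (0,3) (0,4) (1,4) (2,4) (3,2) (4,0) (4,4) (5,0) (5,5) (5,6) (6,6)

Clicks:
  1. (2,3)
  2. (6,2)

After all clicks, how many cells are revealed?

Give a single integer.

Answer: 12

Derivation:
Click 1 (2,3) count=3: revealed 1 new [(2,3)] -> total=1
Click 2 (6,2) count=0: revealed 11 new [(4,1) (4,2) (4,3) (5,1) (5,2) (5,3) (5,4) (6,1) (6,2) (6,3) (6,4)] -> total=12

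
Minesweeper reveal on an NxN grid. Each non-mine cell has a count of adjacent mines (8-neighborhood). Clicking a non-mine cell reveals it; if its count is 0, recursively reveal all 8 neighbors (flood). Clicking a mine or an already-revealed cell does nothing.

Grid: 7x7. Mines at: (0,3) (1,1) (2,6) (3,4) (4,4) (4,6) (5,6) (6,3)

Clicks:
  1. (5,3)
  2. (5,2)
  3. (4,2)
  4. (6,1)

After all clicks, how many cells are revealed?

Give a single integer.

Answer: 19

Derivation:
Click 1 (5,3) count=2: revealed 1 new [(5,3)] -> total=1
Click 2 (5,2) count=1: revealed 1 new [(5,2)] -> total=2
Click 3 (4,2) count=0: revealed 17 new [(2,0) (2,1) (2,2) (2,3) (3,0) (3,1) (3,2) (3,3) (4,0) (4,1) (4,2) (4,3) (5,0) (5,1) (6,0) (6,1) (6,2)] -> total=19
Click 4 (6,1) count=0: revealed 0 new [(none)] -> total=19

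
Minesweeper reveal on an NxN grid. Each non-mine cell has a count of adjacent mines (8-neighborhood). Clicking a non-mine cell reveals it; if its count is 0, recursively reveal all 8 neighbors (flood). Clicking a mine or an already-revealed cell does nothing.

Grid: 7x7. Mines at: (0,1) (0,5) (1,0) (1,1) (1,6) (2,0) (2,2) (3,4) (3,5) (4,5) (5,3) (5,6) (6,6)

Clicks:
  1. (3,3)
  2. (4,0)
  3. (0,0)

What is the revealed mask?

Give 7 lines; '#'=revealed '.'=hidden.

Click 1 (3,3) count=2: revealed 1 new [(3,3)] -> total=1
Click 2 (4,0) count=0: revealed 12 new [(3,0) (3,1) (3,2) (4,0) (4,1) (4,2) (5,0) (5,1) (5,2) (6,0) (6,1) (6,2)] -> total=13
Click 3 (0,0) count=3: revealed 1 new [(0,0)] -> total=14

Answer: #......
.......
.......
####...
###....
###....
###....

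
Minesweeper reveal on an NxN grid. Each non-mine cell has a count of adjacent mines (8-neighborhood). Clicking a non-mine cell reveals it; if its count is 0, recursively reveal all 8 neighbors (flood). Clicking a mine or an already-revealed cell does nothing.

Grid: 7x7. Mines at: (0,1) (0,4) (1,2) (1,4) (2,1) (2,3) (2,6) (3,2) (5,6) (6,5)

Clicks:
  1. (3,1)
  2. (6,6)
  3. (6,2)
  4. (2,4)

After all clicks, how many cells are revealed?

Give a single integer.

Click 1 (3,1) count=2: revealed 1 new [(3,1)] -> total=1
Click 2 (6,6) count=2: revealed 1 new [(6,6)] -> total=2
Click 3 (6,2) count=0: revealed 21 new [(3,0) (3,3) (3,4) (3,5) (4,0) (4,1) (4,2) (4,3) (4,4) (4,5) (5,0) (5,1) (5,2) (5,3) (5,4) (5,5) (6,0) (6,1) (6,2) (6,3) (6,4)] -> total=23
Click 4 (2,4) count=2: revealed 1 new [(2,4)] -> total=24

Answer: 24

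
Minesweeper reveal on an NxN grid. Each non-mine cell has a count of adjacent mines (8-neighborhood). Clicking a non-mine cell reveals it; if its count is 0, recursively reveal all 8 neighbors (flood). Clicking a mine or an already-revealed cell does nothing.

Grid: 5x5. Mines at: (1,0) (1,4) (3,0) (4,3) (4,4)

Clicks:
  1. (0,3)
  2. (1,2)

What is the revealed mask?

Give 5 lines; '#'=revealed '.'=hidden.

Answer: .###.
.###.
.###.
.###.
.....

Derivation:
Click 1 (0,3) count=1: revealed 1 new [(0,3)] -> total=1
Click 2 (1,2) count=0: revealed 11 new [(0,1) (0,2) (1,1) (1,2) (1,3) (2,1) (2,2) (2,3) (3,1) (3,2) (3,3)] -> total=12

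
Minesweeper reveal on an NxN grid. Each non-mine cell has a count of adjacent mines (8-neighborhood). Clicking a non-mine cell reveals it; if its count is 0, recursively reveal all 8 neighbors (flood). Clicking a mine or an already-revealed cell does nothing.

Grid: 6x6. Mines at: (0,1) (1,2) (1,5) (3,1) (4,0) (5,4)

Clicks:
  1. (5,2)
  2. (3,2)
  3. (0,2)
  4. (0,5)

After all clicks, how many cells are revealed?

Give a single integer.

Click 1 (5,2) count=0: revealed 6 new [(4,1) (4,2) (4,3) (5,1) (5,2) (5,3)] -> total=6
Click 2 (3,2) count=1: revealed 1 new [(3,2)] -> total=7
Click 3 (0,2) count=2: revealed 1 new [(0,2)] -> total=8
Click 4 (0,5) count=1: revealed 1 new [(0,5)] -> total=9

Answer: 9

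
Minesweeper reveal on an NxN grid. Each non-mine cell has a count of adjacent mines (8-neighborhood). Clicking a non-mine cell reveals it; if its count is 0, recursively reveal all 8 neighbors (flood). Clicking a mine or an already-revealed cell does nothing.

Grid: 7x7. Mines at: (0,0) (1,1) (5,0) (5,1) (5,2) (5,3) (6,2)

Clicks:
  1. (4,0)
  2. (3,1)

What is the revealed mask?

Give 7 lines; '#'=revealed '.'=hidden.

Answer: ..#####
..#####
#######
#######
#######
....###
....###

Derivation:
Click 1 (4,0) count=2: revealed 1 new [(4,0)] -> total=1
Click 2 (3,1) count=0: revealed 36 new [(0,2) (0,3) (0,4) (0,5) (0,6) (1,2) (1,3) (1,4) (1,5) (1,6) (2,0) (2,1) (2,2) (2,3) (2,4) (2,5) (2,6) (3,0) (3,1) (3,2) (3,3) (3,4) (3,5) (3,6) (4,1) (4,2) (4,3) (4,4) (4,5) (4,6) (5,4) (5,5) (5,6) (6,4) (6,5) (6,6)] -> total=37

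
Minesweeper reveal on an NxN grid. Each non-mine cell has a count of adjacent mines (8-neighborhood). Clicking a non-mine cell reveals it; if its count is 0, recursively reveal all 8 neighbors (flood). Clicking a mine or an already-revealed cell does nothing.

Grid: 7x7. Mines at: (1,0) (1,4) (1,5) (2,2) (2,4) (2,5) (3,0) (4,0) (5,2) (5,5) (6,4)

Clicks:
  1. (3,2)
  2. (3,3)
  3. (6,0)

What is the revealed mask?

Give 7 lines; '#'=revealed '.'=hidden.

Click 1 (3,2) count=1: revealed 1 new [(3,2)] -> total=1
Click 2 (3,3) count=2: revealed 1 new [(3,3)] -> total=2
Click 3 (6,0) count=0: revealed 4 new [(5,0) (5,1) (6,0) (6,1)] -> total=6

Answer: .......
.......
.......
..##...
.......
##.....
##.....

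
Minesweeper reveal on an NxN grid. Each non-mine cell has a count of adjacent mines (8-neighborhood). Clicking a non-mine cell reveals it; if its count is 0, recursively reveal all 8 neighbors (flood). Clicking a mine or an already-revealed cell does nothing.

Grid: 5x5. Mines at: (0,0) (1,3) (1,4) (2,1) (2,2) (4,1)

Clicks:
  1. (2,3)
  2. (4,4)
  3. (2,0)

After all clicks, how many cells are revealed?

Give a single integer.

Click 1 (2,3) count=3: revealed 1 new [(2,3)] -> total=1
Click 2 (4,4) count=0: revealed 7 new [(2,4) (3,2) (3,3) (3,4) (4,2) (4,3) (4,4)] -> total=8
Click 3 (2,0) count=1: revealed 1 new [(2,0)] -> total=9

Answer: 9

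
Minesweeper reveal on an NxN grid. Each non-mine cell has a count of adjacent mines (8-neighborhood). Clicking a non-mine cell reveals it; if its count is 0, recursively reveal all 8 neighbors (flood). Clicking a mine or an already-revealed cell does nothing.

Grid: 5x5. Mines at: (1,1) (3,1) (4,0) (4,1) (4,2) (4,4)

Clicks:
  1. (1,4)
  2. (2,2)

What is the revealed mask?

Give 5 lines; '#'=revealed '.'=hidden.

Click 1 (1,4) count=0: revealed 12 new [(0,2) (0,3) (0,4) (1,2) (1,3) (1,4) (2,2) (2,3) (2,4) (3,2) (3,3) (3,4)] -> total=12
Click 2 (2,2) count=2: revealed 0 new [(none)] -> total=12

Answer: ..###
..###
..###
..###
.....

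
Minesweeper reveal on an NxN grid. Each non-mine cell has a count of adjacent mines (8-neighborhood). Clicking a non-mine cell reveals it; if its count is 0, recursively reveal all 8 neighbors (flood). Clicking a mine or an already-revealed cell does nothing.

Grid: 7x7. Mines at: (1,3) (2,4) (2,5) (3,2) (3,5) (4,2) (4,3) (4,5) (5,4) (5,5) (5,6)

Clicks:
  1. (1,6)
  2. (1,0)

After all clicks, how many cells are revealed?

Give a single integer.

Click 1 (1,6) count=1: revealed 1 new [(1,6)] -> total=1
Click 2 (1,0) count=0: revealed 21 new [(0,0) (0,1) (0,2) (1,0) (1,1) (1,2) (2,0) (2,1) (2,2) (3,0) (3,1) (4,0) (4,1) (5,0) (5,1) (5,2) (5,3) (6,0) (6,1) (6,2) (6,3)] -> total=22

Answer: 22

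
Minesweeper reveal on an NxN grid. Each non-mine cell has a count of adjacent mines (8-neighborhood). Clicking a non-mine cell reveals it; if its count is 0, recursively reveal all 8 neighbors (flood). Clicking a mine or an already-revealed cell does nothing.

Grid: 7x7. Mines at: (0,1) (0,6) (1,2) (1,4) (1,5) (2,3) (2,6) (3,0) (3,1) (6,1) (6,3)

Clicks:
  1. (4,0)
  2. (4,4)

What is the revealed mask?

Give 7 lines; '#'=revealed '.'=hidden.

Click 1 (4,0) count=2: revealed 1 new [(4,0)] -> total=1
Click 2 (4,4) count=0: revealed 18 new [(3,2) (3,3) (3,4) (3,5) (3,6) (4,2) (4,3) (4,4) (4,5) (4,6) (5,2) (5,3) (5,4) (5,5) (5,6) (6,4) (6,5) (6,6)] -> total=19

Answer: .......
.......
.......
..#####
#.#####
..#####
....###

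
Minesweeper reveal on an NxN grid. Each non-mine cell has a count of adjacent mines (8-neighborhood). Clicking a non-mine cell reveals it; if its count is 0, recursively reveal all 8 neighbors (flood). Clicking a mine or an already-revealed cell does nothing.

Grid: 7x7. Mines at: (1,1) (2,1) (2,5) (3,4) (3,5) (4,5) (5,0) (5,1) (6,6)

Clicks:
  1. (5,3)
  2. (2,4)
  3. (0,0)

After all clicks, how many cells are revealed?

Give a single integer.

Answer: 13

Derivation:
Click 1 (5,3) count=0: revealed 11 new [(4,2) (4,3) (4,4) (5,2) (5,3) (5,4) (5,5) (6,2) (6,3) (6,4) (6,5)] -> total=11
Click 2 (2,4) count=3: revealed 1 new [(2,4)] -> total=12
Click 3 (0,0) count=1: revealed 1 new [(0,0)] -> total=13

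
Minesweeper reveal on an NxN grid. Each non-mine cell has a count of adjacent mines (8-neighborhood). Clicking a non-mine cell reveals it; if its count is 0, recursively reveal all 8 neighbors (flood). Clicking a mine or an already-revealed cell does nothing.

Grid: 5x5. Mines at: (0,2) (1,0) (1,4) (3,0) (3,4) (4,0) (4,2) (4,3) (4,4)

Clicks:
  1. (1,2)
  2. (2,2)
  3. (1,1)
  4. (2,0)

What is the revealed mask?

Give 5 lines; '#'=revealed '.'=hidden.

Click 1 (1,2) count=1: revealed 1 new [(1,2)] -> total=1
Click 2 (2,2) count=0: revealed 8 new [(1,1) (1,3) (2,1) (2,2) (2,3) (3,1) (3,2) (3,3)] -> total=9
Click 3 (1,1) count=2: revealed 0 new [(none)] -> total=9
Click 4 (2,0) count=2: revealed 1 new [(2,0)] -> total=10

Answer: .....
.###.
####.
.###.
.....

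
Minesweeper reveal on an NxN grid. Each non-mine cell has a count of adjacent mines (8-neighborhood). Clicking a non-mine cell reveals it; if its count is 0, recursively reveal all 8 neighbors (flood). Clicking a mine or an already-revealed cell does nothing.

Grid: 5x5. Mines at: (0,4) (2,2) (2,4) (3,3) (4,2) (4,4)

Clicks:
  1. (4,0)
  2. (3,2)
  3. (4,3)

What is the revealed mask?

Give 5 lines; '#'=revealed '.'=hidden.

Click 1 (4,0) count=0: revealed 14 new [(0,0) (0,1) (0,2) (0,3) (1,0) (1,1) (1,2) (1,3) (2,0) (2,1) (3,0) (3,1) (4,0) (4,1)] -> total=14
Click 2 (3,2) count=3: revealed 1 new [(3,2)] -> total=15
Click 3 (4,3) count=3: revealed 1 new [(4,3)] -> total=16

Answer: ####.
####.
##...
###..
##.#.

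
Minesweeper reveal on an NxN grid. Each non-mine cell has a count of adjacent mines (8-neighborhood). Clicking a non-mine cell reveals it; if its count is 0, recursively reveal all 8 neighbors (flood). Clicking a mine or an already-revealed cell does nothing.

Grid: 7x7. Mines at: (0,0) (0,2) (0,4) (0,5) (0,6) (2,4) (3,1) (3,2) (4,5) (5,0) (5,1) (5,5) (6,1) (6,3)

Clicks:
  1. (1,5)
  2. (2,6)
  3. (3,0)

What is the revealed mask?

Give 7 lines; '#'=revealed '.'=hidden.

Answer: .......
.....##
.....##
#....##
.......
.......
.......

Derivation:
Click 1 (1,5) count=4: revealed 1 new [(1,5)] -> total=1
Click 2 (2,6) count=0: revealed 5 new [(1,6) (2,5) (2,6) (3,5) (3,6)] -> total=6
Click 3 (3,0) count=1: revealed 1 new [(3,0)] -> total=7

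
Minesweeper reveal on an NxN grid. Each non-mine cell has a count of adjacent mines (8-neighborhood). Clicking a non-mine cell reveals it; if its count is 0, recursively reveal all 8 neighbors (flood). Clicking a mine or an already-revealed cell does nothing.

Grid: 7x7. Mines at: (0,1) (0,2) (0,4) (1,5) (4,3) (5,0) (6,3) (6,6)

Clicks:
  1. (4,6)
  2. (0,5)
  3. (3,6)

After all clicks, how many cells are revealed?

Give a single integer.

Click 1 (4,6) count=0: revealed 12 new [(2,4) (2,5) (2,6) (3,4) (3,5) (3,6) (4,4) (4,5) (4,6) (5,4) (5,5) (5,6)] -> total=12
Click 2 (0,5) count=2: revealed 1 new [(0,5)] -> total=13
Click 3 (3,6) count=0: revealed 0 new [(none)] -> total=13

Answer: 13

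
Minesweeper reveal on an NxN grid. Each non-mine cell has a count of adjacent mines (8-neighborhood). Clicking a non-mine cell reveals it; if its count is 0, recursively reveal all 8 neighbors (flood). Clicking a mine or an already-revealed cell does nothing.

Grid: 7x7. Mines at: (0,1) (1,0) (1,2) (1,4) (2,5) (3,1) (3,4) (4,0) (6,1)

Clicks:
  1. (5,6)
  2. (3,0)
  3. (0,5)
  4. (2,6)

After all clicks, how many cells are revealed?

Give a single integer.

Click 1 (5,6) count=0: revealed 17 new [(3,5) (3,6) (4,2) (4,3) (4,4) (4,5) (4,6) (5,2) (5,3) (5,4) (5,5) (5,6) (6,2) (6,3) (6,4) (6,5) (6,6)] -> total=17
Click 2 (3,0) count=2: revealed 1 new [(3,0)] -> total=18
Click 3 (0,5) count=1: revealed 1 new [(0,5)] -> total=19
Click 4 (2,6) count=1: revealed 1 new [(2,6)] -> total=20

Answer: 20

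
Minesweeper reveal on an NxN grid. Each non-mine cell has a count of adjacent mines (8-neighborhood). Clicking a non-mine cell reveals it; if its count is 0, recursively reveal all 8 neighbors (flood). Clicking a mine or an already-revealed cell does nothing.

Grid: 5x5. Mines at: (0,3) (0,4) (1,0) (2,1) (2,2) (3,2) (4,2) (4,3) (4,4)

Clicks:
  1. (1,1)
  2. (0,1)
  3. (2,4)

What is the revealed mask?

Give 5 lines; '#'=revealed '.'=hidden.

Answer: .#...
.#.##
...##
...##
.....

Derivation:
Click 1 (1,1) count=3: revealed 1 new [(1,1)] -> total=1
Click 2 (0,1) count=1: revealed 1 new [(0,1)] -> total=2
Click 3 (2,4) count=0: revealed 6 new [(1,3) (1,4) (2,3) (2,4) (3,3) (3,4)] -> total=8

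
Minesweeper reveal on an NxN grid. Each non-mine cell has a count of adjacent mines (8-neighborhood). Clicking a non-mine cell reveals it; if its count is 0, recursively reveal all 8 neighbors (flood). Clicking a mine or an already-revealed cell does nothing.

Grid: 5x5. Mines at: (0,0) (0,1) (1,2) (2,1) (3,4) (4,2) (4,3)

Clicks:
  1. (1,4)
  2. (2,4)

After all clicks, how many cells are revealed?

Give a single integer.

Answer: 6

Derivation:
Click 1 (1,4) count=0: revealed 6 new [(0,3) (0,4) (1,3) (1,4) (2,3) (2,4)] -> total=6
Click 2 (2,4) count=1: revealed 0 new [(none)] -> total=6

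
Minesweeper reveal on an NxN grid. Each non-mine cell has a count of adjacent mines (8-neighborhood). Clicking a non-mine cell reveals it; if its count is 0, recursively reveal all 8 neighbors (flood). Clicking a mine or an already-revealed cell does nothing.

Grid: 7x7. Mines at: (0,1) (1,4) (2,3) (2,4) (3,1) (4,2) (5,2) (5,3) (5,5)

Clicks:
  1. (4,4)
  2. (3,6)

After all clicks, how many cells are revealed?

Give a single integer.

Click 1 (4,4) count=2: revealed 1 new [(4,4)] -> total=1
Click 2 (3,6) count=0: revealed 10 new [(0,5) (0,6) (1,5) (1,6) (2,5) (2,6) (3,5) (3,6) (4,5) (4,6)] -> total=11

Answer: 11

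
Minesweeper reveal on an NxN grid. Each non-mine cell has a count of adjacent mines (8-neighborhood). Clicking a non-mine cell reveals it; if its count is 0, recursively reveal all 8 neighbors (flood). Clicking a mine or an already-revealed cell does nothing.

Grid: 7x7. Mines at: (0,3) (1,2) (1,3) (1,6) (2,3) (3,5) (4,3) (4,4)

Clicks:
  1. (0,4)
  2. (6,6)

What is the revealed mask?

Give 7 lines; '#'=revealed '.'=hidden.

Answer: ##..#..
##.....
###....
###....
###..##
#######
#######

Derivation:
Click 1 (0,4) count=2: revealed 1 new [(0,4)] -> total=1
Click 2 (6,6) count=0: revealed 29 new [(0,0) (0,1) (1,0) (1,1) (2,0) (2,1) (2,2) (3,0) (3,1) (3,2) (4,0) (4,1) (4,2) (4,5) (4,6) (5,0) (5,1) (5,2) (5,3) (5,4) (5,5) (5,6) (6,0) (6,1) (6,2) (6,3) (6,4) (6,5) (6,6)] -> total=30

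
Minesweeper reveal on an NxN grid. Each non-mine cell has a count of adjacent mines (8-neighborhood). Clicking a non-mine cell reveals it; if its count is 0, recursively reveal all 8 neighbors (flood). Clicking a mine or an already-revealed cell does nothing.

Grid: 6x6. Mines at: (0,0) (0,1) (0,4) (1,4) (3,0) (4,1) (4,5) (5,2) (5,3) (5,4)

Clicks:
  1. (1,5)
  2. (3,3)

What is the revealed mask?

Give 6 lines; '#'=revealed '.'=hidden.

Answer: ......
.###.#
.####.
.####.
..###.
......

Derivation:
Click 1 (1,5) count=2: revealed 1 new [(1,5)] -> total=1
Click 2 (3,3) count=0: revealed 14 new [(1,1) (1,2) (1,3) (2,1) (2,2) (2,3) (2,4) (3,1) (3,2) (3,3) (3,4) (4,2) (4,3) (4,4)] -> total=15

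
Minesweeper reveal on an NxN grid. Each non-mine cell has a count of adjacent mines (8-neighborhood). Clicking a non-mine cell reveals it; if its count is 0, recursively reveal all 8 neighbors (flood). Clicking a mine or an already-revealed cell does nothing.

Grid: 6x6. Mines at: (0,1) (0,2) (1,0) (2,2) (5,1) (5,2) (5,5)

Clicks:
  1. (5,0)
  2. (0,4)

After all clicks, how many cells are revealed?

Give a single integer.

Answer: 16

Derivation:
Click 1 (5,0) count=1: revealed 1 new [(5,0)] -> total=1
Click 2 (0,4) count=0: revealed 15 new [(0,3) (0,4) (0,5) (1,3) (1,4) (1,5) (2,3) (2,4) (2,5) (3,3) (3,4) (3,5) (4,3) (4,4) (4,5)] -> total=16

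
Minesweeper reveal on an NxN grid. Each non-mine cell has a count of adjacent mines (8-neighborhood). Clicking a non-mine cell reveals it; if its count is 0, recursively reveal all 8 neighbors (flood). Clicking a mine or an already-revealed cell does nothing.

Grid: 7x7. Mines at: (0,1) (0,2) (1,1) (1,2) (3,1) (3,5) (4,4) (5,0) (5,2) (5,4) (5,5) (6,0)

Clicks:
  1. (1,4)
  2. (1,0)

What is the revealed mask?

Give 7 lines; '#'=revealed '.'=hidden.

Answer: ...####
#..####
...####
.......
.......
.......
.......

Derivation:
Click 1 (1,4) count=0: revealed 12 new [(0,3) (0,4) (0,5) (0,6) (1,3) (1,4) (1,5) (1,6) (2,3) (2,4) (2,5) (2,6)] -> total=12
Click 2 (1,0) count=2: revealed 1 new [(1,0)] -> total=13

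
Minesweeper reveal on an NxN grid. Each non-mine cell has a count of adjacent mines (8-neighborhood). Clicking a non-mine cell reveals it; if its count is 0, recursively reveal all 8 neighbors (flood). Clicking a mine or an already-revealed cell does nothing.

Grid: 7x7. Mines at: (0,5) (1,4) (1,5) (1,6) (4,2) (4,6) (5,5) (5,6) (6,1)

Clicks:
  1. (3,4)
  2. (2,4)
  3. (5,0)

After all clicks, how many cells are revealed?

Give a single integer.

Click 1 (3,4) count=0: revealed 9 new [(2,3) (2,4) (2,5) (3,3) (3,4) (3,5) (4,3) (4,4) (4,5)] -> total=9
Click 2 (2,4) count=2: revealed 0 new [(none)] -> total=9
Click 3 (5,0) count=1: revealed 1 new [(5,0)] -> total=10

Answer: 10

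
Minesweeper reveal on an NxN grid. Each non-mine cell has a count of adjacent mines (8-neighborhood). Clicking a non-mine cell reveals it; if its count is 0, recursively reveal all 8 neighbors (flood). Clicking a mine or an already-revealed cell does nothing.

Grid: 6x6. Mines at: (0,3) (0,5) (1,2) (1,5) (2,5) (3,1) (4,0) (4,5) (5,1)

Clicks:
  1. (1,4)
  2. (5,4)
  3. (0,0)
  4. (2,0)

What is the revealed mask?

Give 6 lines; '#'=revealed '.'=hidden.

Answer: ##....
##..#.
##....
......
......
....#.

Derivation:
Click 1 (1,4) count=4: revealed 1 new [(1,4)] -> total=1
Click 2 (5,4) count=1: revealed 1 new [(5,4)] -> total=2
Click 3 (0,0) count=0: revealed 6 new [(0,0) (0,1) (1,0) (1,1) (2,0) (2,1)] -> total=8
Click 4 (2,0) count=1: revealed 0 new [(none)] -> total=8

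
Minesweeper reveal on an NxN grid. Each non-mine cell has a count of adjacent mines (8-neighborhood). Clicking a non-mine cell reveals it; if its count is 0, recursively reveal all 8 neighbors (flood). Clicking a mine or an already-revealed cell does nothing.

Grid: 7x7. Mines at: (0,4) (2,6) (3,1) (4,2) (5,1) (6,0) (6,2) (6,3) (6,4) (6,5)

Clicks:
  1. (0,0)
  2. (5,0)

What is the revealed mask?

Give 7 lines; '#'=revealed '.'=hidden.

Answer: ####...
######.
######.
..#####
...####
#..####
.......

Derivation:
Click 1 (0,0) count=0: revealed 29 new [(0,0) (0,1) (0,2) (0,3) (1,0) (1,1) (1,2) (1,3) (1,4) (1,5) (2,0) (2,1) (2,2) (2,3) (2,4) (2,5) (3,2) (3,3) (3,4) (3,5) (3,6) (4,3) (4,4) (4,5) (4,6) (5,3) (5,4) (5,5) (5,6)] -> total=29
Click 2 (5,0) count=2: revealed 1 new [(5,0)] -> total=30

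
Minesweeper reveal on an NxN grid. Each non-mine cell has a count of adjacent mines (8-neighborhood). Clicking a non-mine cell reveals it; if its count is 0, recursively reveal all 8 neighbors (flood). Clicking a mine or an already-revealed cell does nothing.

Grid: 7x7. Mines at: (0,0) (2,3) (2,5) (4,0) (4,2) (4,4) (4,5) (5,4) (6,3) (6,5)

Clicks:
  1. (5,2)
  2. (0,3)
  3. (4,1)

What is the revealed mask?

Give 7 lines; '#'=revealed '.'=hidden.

Answer: .######
.######
.......
.......
.#.....
..#....
.......

Derivation:
Click 1 (5,2) count=2: revealed 1 new [(5,2)] -> total=1
Click 2 (0,3) count=0: revealed 12 new [(0,1) (0,2) (0,3) (0,4) (0,5) (0,6) (1,1) (1,2) (1,3) (1,4) (1,5) (1,6)] -> total=13
Click 3 (4,1) count=2: revealed 1 new [(4,1)] -> total=14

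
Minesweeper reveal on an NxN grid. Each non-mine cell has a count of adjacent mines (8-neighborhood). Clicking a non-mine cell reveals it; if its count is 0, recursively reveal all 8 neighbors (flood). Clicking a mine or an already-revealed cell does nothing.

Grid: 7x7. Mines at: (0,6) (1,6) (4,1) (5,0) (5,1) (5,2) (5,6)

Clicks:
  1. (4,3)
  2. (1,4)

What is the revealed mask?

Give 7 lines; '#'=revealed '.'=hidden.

Click 1 (4,3) count=1: revealed 1 new [(4,3)] -> total=1
Click 2 (1,4) count=0: revealed 36 new [(0,0) (0,1) (0,2) (0,3) (0,4) (0,5) (1,0) (1,1) (1,2) (1,3) (1,4) (1,5) (2,0) (2,1) (2,2) (2,3) (2,4) (2,5) (2,6) (3,0) (3,1) (3,2) (3,3) (3,4) (3,5) (3,6) (4,2) (4,4) (4,5) (4,6) (5,3) (5,4) (5,5) (6,3) (6,4) (6,5)] -> total=37

Answer: ######.
######.
#######
#######
..#####
...###.
...###.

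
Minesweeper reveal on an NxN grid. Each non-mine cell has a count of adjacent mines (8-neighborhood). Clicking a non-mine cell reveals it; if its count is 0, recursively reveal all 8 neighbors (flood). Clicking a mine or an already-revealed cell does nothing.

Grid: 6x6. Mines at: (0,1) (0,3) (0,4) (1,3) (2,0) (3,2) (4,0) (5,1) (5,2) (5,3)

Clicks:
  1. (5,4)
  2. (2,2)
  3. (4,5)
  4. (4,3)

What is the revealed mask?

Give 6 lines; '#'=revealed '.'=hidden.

Click 1 (5,4) count=1: revealed 1 new [(5,4)] -> total=1
Click 2 (2,2) count=2: revealed 1 new [(2,2)] -> total=2
Click 3 (4,5) count=0: revealed 12 new [(1,4) (1,5) (2,3) (2,4) (2,5) (3,3) (3,4) (3,5) (4,3) (4,4) (4,5) (5,5)] -> total=14
Click 4 (4,3) count=3: revealed 0 new [(none)] -> total=14

Answer: ......
....##
..####
...###
...###
....##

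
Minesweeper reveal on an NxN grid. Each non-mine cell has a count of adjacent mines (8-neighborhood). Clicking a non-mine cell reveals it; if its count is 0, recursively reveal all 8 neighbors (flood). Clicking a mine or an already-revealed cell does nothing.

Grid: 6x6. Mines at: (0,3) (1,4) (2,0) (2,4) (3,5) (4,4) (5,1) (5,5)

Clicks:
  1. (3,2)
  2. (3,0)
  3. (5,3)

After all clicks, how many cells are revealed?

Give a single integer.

Click 1 (3,2) count=0: revealed 12 new [(1,1) (1,2) (1,3) (2,1) (2,2) (2,3) (3,1) (3,2) (3,3) (4,1) (4,2) (4,3)] -> total=12
Click 2 (3,0) count=1: revealed 1 new [(3,0)] -> total=13
Click 3 (5,3) count=1: revealed 1 new [(5,3)] -> total=14

Answer: 14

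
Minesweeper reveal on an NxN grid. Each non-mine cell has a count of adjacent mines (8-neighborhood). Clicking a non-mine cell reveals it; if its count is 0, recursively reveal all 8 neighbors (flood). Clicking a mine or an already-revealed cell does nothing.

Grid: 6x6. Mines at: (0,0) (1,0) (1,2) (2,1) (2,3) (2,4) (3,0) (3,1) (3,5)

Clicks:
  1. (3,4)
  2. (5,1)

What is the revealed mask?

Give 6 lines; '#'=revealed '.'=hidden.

Answer: ......
......
......
..###.
######
######

Derivation:
Click 1 (3,4) count=3: revealed 1 new [(3,4)] -> total=1
Click 2 (5,1) count=0: revealed 14 new [(3,2) (3,3) (4,0) (4,1) (4,2) (4,3) (4,4) (4,5) (5,0) (5,1) (5,2) (5,3) (5,4) (5,5)] -> total=15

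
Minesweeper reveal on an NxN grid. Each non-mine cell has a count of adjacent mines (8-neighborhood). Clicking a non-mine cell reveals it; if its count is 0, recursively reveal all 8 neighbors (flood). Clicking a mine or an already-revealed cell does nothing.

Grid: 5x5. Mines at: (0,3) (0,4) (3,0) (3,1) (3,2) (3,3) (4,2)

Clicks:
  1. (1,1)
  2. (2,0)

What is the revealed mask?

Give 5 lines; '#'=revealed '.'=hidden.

Answer: ###..
###..
###..
.....
.....

Derivation:
Click 1 (1,1) count=0: revealed 9 new [(0,0) (0,1) (0,2) (1,0) (1,1) (1,2) (2,0) (2,1) (2,2)] -> total=9
Click 2 (2,0) count=2: revealed 0 new [(none)] -> total=9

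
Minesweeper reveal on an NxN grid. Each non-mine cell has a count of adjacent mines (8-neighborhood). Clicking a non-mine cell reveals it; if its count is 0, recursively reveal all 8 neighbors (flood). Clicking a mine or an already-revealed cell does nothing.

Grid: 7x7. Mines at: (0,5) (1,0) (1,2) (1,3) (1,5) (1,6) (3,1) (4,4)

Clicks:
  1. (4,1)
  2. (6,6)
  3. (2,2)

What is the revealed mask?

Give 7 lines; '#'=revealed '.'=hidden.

Click 1 (4,1) count=1: revealed 1 new [(4,1)] -> total=1
Click 2 (6,6) count=0: revealed 23 new [(2,5) (2,6) (3,5) (3,6) (4,0) (4,2) (4,3) (4,5) (4,6) (5,0) (5,1) (5,2) (5,3) (5,4) (5,5) (5,6) (6,0) (6,1) (6,2) (6,3) (6,4) (6,5) (6,6)] -> total=24
Click 3 (2,2) count=3: revealed 1 new [(2,2)] -> total=25

Answer: .......
.......
..#..##
.....##
####.##
#######
#######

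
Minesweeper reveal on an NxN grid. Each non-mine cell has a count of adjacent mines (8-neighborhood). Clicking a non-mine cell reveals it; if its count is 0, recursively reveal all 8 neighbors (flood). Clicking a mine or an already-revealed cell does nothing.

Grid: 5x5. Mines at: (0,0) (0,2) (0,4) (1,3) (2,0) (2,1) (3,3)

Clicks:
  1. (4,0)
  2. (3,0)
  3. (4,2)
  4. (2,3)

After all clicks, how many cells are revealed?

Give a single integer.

Answer: 7

Derivation:
Click 1 (4,0) count=0: revealed 6 new [(3,0) (3,1) (3,2) (4,0) (4,1) (4,2)] -> total=6
Click 2 (3,0) count=2: revealed 0 new [(none)] -> total=6
Click 3 (4,2) count=1: revealed 0 new [(none)] -> total=6
Click 4 (2,3) count=2: revealed 1 new [(2,3)] -> total=7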